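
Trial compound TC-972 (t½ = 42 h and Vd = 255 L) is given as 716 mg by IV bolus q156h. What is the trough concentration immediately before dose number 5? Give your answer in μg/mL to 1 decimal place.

0.2 μg/mL

f = (1/2)^(τ/t½) = (1/2)^(156/42) ≈ 0.0762.
C₀ = D/Vd = 716/255 ≈ 2.808 μg/mL.
Before the 5th dose, 4 doses have been given. Superposition: Cmin = C₀·(f + f² + … + f^4).
≈ 2.808 × (0.0762 + 0.0058 + 0.0004 + 0.0000) ≈ 2.808 × 0.0824 ≈ 0.231 μg/mL.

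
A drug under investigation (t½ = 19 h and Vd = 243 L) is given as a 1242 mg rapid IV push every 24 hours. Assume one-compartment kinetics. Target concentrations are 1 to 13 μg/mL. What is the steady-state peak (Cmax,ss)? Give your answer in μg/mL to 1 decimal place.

k = ln2/t½ = ln2/19 ≈ 0.036481 h⁻¹; fraction remaining f = e^(−kτ) = e^(−0.036481×24) ≈ 0.4166.
At steady state, accumulation factor R = 1/(1 − e^(−kτ)) ≈ 1.7141.
Each bolus raises the concentration by D/Vd = 1242/243 ≈ 5.111 μg/mL.
Cmax,ss = C₀/(1 − f) ≈ 5.111/0.5834 ≈ 8.761 μg/mL.
Peak 8.8 μg/mL vs MTC 13 μg/mL: below toxic threshold.

8.8 μg/mL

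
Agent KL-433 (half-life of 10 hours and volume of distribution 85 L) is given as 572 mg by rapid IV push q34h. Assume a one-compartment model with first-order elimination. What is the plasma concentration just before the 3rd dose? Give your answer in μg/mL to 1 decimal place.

0.7 μg/mL

f = (1/2)^(τ/t½) = (1/2)^(34/10) ≈ 0.0947.
C₀ = D/Vd = 572/85 ≈ 6.729 μg/mL.
Before the 3rd dose, 2 doses have been given. Superposition: Cmin = C₀·(f + f²).
≈ 6.729 × (0.0947 + 0.0090) ≈ 6.729 × 0.1037 ≈ 0.698 μg/mL.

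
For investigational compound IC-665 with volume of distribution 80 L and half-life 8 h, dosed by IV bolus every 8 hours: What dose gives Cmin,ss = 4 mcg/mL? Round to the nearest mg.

320 mg

τ/t½ = 8/8 ≈ 1, so f = (1/2)^(8/8) ≈ 0.500000.
Cmin,ss = (D/Vd)·f/(1−f), so D = Cmin,ss·Vd·(1−f)/f.
D = 4 × 80 × (1−f)/f ≈ 4 × 80 × 1.00000 ≈ 320.00 mg.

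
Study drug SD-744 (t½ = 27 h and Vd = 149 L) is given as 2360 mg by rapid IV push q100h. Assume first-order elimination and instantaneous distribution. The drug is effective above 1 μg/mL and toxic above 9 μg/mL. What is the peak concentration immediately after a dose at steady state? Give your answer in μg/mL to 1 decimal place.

17.2 μg/mL

τ/t½ = 100/27 ≈ 3.7037, so fraction remaining f = (1/2)^(100/27) ≈ 0.0767.
At steady state, accumulation factor R = 1/(1 − e^(−kτ)) ≈ 1.0831.
Each bolus raises the concentration by D/Vd = 2360/149 ≈ 15.839 μg/mL.
Steady-state peak Cmax,ss = C₀·R ≈ 15.839 × 1.0831 ≈ 17.155 μg/mL.
Peak 17.2 μg/mL vs MTC 9 μg/mL: exceeds toxic threshold.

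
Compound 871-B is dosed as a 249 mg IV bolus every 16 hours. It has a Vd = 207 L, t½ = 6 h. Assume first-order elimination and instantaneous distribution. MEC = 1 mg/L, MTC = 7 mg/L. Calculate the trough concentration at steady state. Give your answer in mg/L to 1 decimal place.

k = ln2/t½ = ln2/6 ≈ 0.115525 h⁻¹; fraction remaining f = e^(−kτ) = e^(−0.115525×16) ≈ 0.1575.
Each bolus raises the concentration by D/Vd = 249/207 ≈ 1.203 mg/L.
Steady-state trough Cmin,ss = C₀·f/(1−f) ≈ 1.203 × 0.1575/0.8425 ≈ 0.225 mg/L.
Trough 0.2 mg/L vs MEC 1 mg/L: subtherapeutic.

0.2 mg/L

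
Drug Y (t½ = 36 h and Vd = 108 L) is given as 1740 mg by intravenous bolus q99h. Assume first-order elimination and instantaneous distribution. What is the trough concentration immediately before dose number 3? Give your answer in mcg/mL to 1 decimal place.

f = (1/2)^(τ/t½) = (1/2)^(99/36) ≈ 0.1487.
C₀ = D/Vd = 1740/108 ≈ 16.111 mcg/mL.
Before the 3rd dose, 2 doses have been given. Superposition: Cmin = C₀·(f + f²).
≈ 16.111 × (0.1487 + 0.0221) ≈ 16.111 × 0.1708 ≈ 2.752 mcg/mL.

2.8 mcg/mL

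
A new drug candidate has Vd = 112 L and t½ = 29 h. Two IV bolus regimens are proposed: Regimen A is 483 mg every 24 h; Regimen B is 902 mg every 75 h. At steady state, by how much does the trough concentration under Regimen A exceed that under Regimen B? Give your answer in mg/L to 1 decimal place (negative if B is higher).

4.0 mg/L

Regimen A: f = (1/2)^(24/29) ≈ 0.5635; Cmin,ss = (483/112)·f/(1−f) ≈ 5.567 mg/L.
Regimen B: f = (1/2)^(75/29) ≈ 0.1665; Cmin,ss = (902/112)·f/(1−f) ≈ 1.609 mg/L.
Difference ≈ 5.567 − 1.609 ≈ 3.958 mg/L.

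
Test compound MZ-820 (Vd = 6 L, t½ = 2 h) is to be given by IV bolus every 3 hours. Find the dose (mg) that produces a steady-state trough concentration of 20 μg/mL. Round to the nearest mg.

τ/t½ = 3/2 ≈ 1.5, so f = (1/2)^(3/2) ≈ 0.353553.
Cmin,ss = (D/Vd)·f/(1−f), so D = Cmin,ss·Vd·(1−f)/f.
D = 20 × 6 × (1−f)/f ≈ 20 × 6 × 1.82843 ≈ 219.41 mg.

219 mg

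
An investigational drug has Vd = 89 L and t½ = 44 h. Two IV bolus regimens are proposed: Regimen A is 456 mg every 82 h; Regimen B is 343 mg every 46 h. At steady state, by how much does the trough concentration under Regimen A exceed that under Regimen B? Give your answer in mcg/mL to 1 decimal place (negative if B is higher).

-1.7 mcg/mL

Regimen A: f = (1/2)^(82/44) ≈ 0.2748; Cmin,ss = (456/89)·f/(1−f) ≈ 1.941 mcg/mL.
Regimen B: f = (1/2)^(46/44) ≈ 0.4845; Cmin,ss = (343/89)·f/(1−f) ≈ 3.622 mcg/mL.
Difference ≈ 1.941 − 3.622 ≈ -1.681 mcg/mL.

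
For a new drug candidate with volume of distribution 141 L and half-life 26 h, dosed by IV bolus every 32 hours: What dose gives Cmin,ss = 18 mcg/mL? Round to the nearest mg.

τ/t½ = 32/26 ≈ 1.2308, so f = (1/2)^(32/26) ≈ 0.426090.
Cmin,ss = (D/Vd)·f/(1−f), so D = Cmin,ss·Vd·(1−f)/f.
D = 18 × 141 × (1−f)/f ≈ 18 × 141 × 1.34692 ≈ 3418.48 mg.

3418 mg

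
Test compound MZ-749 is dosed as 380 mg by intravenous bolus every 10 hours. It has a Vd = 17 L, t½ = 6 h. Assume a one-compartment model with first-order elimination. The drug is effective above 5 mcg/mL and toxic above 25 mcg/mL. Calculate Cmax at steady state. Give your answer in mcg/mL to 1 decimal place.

32.6 mcg/mL

Over one 10-h interval, 10/6 ≈ 1.6667 half-lives elapse, leaving f ≈ 0.3150 of each dose.
Accumulation ratio R = 1/(1 − f) ≈ 1/0.6850 ≈ 1.4599.
Single-dose peak C₀ = D/Vd = 380/17 ≈ 22.353 mcg/mL.
Cmax,ss = C₀/(1 − f) ≈ 22.353/0.6850 ≈ 32.632 mcg/mL.
Peak 32.6 mcg/mL vs MTC 25 mcg/mL: exceeds toxic threshold.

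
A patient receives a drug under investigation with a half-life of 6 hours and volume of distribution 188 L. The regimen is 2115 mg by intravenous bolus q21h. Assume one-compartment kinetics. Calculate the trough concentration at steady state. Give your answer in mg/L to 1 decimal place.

1.1 mg/L

Over one 21-h interval, 21/6 ≈ 3.5 half-lives elapse, leaving f ≈ 0.0884 of each dose.
At steady state, accumulation factor R = 1/(1 − e^(−kτ)) ≈ 1.0970.
Single-dose peak C₀ = D/Vd = 2115/188 ≈ 11.250 mg/L.
Steady-state peak Cmax,ss = C₀·R ≈ 11.250 × 1.0970 ≈ 12.341 mg/L.
One interval later, Cmin,ss = Cmax,ss·e^(−kτ) ≈ 12.341 × 0.0884 ≈ 1.091 mg/L.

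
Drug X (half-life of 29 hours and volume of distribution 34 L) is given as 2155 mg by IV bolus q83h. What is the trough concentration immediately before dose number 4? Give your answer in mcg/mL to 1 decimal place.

f = (1/2)^(τ/t½) = (1/2)^(83/29) ≈ 0.1375.
C₀ = D/Vd = 2155/34 ≈ 63.382 mcg/mL.
Before the 4th dose, 3 doses have been given. Superposition: Cmin = C₀·(f + f² + … + f^3).
≈ 63.382 × (0.1375 + 0.0189 + 0.0026) ≈ 63.382 × 0.1590 ≈ 10.078 mcg/mL.

10.1 mcg/mL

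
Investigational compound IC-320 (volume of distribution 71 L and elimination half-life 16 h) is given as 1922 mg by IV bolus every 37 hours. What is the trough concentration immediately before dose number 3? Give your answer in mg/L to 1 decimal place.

f = (1/2)^(τ/t½) = (1/2)^(37/16) ≈ 0.2013.
C₀ = D/Vd = 1922/71 ≈ 27.070 mg/L.
Before the 3rd dose, 2 doses have been given. Superposition: Cmin = C₀·(f + f²).
≈ 27.070 × (0.2013 + 0.0405) ≈ 27.070 × 0.2418 ≈ 6.546 mg/L.

6.5 mg/L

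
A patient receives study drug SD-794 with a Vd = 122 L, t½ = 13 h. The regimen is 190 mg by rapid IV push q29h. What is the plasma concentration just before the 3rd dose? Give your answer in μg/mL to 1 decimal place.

0.4 μg/mL

f = (1/2)^(τ/t½) = (1/2)^(29/13) ≈ 0.2130.
C₀ = D/Vd = 190/122 ≈ 1.557 μg/mL.
Before the 3rd dose, 2 doses have been given. Superposition: Cmin = C₀·(f + f²).
≈ 1.557 × (0.2130 + 0.0454) ≈ 1.557 × 0.2584 ≈ 0.402 μg/mL.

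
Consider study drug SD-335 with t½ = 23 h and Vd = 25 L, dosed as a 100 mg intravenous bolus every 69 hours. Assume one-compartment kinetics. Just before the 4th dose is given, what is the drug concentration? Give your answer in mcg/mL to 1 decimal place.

0.6 mcg/mL

f = (1/2)^(τ/t½) = (1/2)^(69/23) ≈ 0.1250.
C₀ = D/Vd = 100/25 ≈ 4.000 mcg/mL.
Before the 4th dose, 3 doses have been given. Superposition: Cmin = C₀·(f + f² + … + f^3).
≈ 4.000 × (0.1250 + 0.0156 + 0.0020) ≈ 4.000 × 0.1426 ≈ 0.570 mcg/mL.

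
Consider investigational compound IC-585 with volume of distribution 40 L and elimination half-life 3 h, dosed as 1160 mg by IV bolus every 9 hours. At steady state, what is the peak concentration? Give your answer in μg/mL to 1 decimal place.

33.1 μg/mL

The dosing interval is 3 half-lives, so f = 2^(−3) = 0.125.
Accumulation ratio R = 1/(1 − f) = 1/0.875 = 8/7.
Single-dose peak C₀ = D/Vd = 1160/40 = 29 μg/mL.
Steady-state peak Cmax,ss = C₀·R = 29 × 8/7 ≈ 33.143 μg/mL.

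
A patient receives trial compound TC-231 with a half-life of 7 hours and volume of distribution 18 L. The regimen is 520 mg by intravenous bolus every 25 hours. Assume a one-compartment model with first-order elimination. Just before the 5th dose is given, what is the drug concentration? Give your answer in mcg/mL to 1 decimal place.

2.7 mcg/mL

f = (1/2)^(τ/t½) = (1/2)^(25/7) ≈ 0.0841.
C₀ = D/Vd = 520/18 ≈ 28.889 mcg/mL.
Before the 5th dose, 4 doses have been given. Superposition: Cmin = C₀·(f + f² + … + f^4).
≈ 28.889 × (0.0841 + 0.0071 + 0.0006 + 0.0001) ≈ 28.889 × 0.0919 ≈ 2.655 mcg/mL.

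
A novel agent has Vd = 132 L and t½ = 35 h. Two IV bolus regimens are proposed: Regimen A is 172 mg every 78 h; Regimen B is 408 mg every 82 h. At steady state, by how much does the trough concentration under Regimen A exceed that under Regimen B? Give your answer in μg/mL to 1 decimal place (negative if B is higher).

Regimen A: f = (1/2)^(78/35) ≈ 0.2134; Cmin,ss = (172/132)·f/(1−f) ≈ 0.354 μg/mL.
Regimen B: f = (1/2)^(82/35) ≈ 0.1971; Cmin,ss = (408/132)·f/(1−f) ≈ 0.759 μg/mL.
Difference ≈ 0.354 − 0.759 ≈ -0.405 μg/mL.

-0.4 μg/mL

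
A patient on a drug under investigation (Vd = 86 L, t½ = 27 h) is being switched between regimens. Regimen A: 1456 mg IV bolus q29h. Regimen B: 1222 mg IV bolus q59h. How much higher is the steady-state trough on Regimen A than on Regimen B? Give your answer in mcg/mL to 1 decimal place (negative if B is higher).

Regimen A: f = (1/2)^(29/27) ≈ 0.4750; Cmin,ss = (1456/86)·f/(1−f) ≈ 15.318 mcg/mL.
Regimen B: f = (1/2)^(59/27) ≈ 0.2199; Cmin,ss = (1222/86)·f/(1−f) ≈ 4.005 mcg/mL.
Difference ≈ 15.318 − 4.005 ≈ 11.313 mcg/mL.

11.3 mcg/mL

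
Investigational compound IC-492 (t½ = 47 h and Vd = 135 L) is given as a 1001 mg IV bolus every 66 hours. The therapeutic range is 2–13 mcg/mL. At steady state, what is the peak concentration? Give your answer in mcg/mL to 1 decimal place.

τ/t½ = 66/47 ≈ 1.4043, so fraction remaining f = (1/2)^(66/47) ≈ 0.3778.
At steady state, accumulation factor R = 1/(1 − e^(−kτ)) ≈ 1.6072.
Each bolus raises the concentration by D/Vd = 1001/135 ≈ 7.415 mcg/mL.
Steady-state peak Cmax,ss = C₀·R ≈ 7.415 × 1.6072 ≈ 11.917 mcg/mL.
Peak 11.9 mcg/mL vs MTC 13 mcg/mL: below toxic threshold.

11.9 mcg/mL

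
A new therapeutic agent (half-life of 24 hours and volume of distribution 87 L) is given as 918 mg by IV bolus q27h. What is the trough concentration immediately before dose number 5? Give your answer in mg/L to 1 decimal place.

8.5 mg/L

f = (1/2)^(τ/t½) = (1/2)^(27/24) ≈ 0.4585.
C₀ = D/Vd = 918/87 ≈ 10.552 mg/L.
Before the 5th dose, 4 doses have been given. Superposition: Cmin = C₀·(f + f² + … + f^4).
≈ 10.552 × (0.4585 + 0.2102 + 0.0964 + 0.0442) ≈ 10.552 × 0.8093 ≈ 8.540 mg/L.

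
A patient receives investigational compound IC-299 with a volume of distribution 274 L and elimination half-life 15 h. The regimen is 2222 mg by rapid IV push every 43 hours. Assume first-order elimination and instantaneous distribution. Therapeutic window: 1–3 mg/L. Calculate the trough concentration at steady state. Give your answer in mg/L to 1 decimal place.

1.3 mg/L

Over one 43-h interval, 43/15 ≈ 2.8667 half-lives elapse, leaving f ≈ 0.1371 of each dose.
Accumulation ratio R = 1/(1 − f) ≈ 1/0.8629 ≈ 1.1589.
Each bolus raises the concentration by D/Vd = 2222/274 ≈ 8.109 mg/L.
Cmax,ss = C₀/(1 − f) ≈ 8.109/0.8629 ≈ 9.397 mg/L.
One interval later, Cmin,ss = Cmax,ss·e^(−kτ) ≈ 9.397 × 0.1371 ≈ 1.288 mg/L.
Trough 1.3 mg/L vs MEC 1 mg/L: adequate.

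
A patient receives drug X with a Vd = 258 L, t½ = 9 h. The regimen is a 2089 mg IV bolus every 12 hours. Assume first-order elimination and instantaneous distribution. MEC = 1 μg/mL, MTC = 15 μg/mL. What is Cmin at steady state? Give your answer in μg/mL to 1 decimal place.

k = ln2/t½ = ln2/9 ≈ 0.077016 h⁻¹; fraction remaining f = e^(−kτ) = e^(−0.077016×12) ≈ 0.3969.
Accumulation ratio R = 1/(1 − f) ≈ 1/0.6031 ≈ 1.6581.
Single-dose peak C₀ = D/Vd = 2089/258 ≈ 8.097 μg/mL.
Steady-state peak Cmax,ss = C₀·R ≈ 8.097 × 1.6581 ≈ 13.426 μg/mL.
One interval later, Cmin,ss = Cmax,ss·e^(−kτ) ≈ 13.426 × 0.3969 ≈ 5.329 μg/mL.
Trough 5.3 μg/mL vs MEC 1 μg/mL: adequate.

5.3 μg/mL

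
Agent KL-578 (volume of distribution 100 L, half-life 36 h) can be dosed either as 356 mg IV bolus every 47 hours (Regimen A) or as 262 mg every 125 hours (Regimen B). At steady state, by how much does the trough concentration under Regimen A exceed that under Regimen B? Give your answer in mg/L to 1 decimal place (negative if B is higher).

Regimen A: f = (1/2)^(47/36) ≈ 0.4046; Cmin,ss = (356/100)·f/(1−f) ≈ 2.419 mg/L.
Regimen B: f = (1/2)^(125/36) ≈ 0.0901; Cmin,ss = (262/100)·f/(1−f) ≈ 0.259 mg/L.
Difference ≈ 2.419 − 0.259 ≈ 2.160 mg/L.

2.2 mg/L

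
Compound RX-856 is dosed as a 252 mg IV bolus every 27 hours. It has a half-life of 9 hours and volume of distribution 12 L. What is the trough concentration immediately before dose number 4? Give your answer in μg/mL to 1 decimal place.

3.0 μg/mL

f = (1/2)^(τ/t½) = (1/2)^(27/9) ≈ 0.1250.
C₀ = D/Vd = 252/12 ≈ 21.000 μg/mL.
Before the 4th dose, 3 doses have been given. Superposition: Cmin = C₀·(f + f² + … + f^3).
≈ 21.000 × (0.1250 + 0.0156 + 0.0020) ≈ 21.000 × 0.1426 ≈ 2.995 μg/mL.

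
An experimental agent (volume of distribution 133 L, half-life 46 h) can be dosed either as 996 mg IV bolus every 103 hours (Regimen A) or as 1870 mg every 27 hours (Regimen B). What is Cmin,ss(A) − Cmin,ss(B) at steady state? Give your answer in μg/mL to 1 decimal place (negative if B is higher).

Regimen A: f = (1/2)^(103/46) ≈ 0.2118; Cmin,ss = (996/133)·f/(1−f) ≈ 2.012 μg/mL.
Regimen B: f = (1/2)^(27/46) ≈ 0.6657; Cmin,ss = (1870/133)·f/(1−f) ≈ 27.998 μg/mL.
Difference ≈ 2.012 − 27.998 ≈ -25.986 μg/mL.

-26.0 μg/mL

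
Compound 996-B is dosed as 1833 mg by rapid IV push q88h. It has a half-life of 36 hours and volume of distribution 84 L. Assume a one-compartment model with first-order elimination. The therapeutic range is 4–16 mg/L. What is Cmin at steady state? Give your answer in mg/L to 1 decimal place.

Over one 88-h interval, 88/36 ≈ 2.4444 half-lives elapse, leaving f ≈ 0.1837 of each dose.
At steady state, accumulation factor R = 1/(1 − e^(−kτ)) ≈ 1.2250.
Single-dose peak C₀ = D/Vd = 1833/84 ≈ 21.821 mg/L.
Steady-state peak Cmax,ss = C₀·R ≈ 21.821 × 1.2250 ≈ 26.731 mg/L.
One interval later, Cmin,ss = Cmax,ss·e^(−kτ) ≈ 26.731 × 0.1837 ≈ 4.910 mg/L.
Trough 4.9 mg/L vs MEC 4 mg/L: adequate.

4.9 mg/L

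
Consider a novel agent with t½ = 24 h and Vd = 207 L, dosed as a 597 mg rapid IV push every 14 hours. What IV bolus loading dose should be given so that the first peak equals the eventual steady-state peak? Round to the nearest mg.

f = (1/2)^(14/24) ≈ 0.667420; accumulation ratio R = 1/(1−f) ≈ 3.00680.
Loading dose to hit Cmax,ss on first dose: D_load = D_maint·R ≈ 597 × 3.00680 ≈ 1795.06 mg.

1795 mg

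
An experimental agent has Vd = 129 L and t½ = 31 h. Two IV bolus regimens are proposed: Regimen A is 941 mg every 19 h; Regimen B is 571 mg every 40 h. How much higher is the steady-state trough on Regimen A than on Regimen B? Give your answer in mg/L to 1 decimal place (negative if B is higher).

Regimen A: f = (1/2)^(19/31) ≈ 0.6539; Cmin,ss = (941/129)·f/(1−f) ≈ 13.782 mg/L.
Regimen B: f = (1/2)^(40/31) ≈ 0.4089; Cmin,ss = (571/129)·f/(1−f) ≈ 3.062 mg/L.
Difference ≈ 13.782 − 3.062 ≈ 10.720 mg/L.

10.7 mg/L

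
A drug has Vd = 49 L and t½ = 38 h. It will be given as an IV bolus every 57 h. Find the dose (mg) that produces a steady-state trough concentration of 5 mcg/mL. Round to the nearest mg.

τ/t½ = 57/38 ≈ 1.5, so f = (1/2)^(57/38) ≈ 0.353553.
Cmin,ss = (D/Vd)·f/(1−f), so D = Cmin,ss·Vd·(1−f)/f.
D = 5 × 49 × (1−f)/f ≈ 5 × 49 × 1.82843 ≈ 447.97 mg.

448 mg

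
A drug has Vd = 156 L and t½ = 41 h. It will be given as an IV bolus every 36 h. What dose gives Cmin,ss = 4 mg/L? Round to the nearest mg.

523 mg

τ/t½ = 36/41 ≈ 0.87805, so f = (1/2)^(36/41) ≈ 0.544103.
Cmin,ss = (D/Vd)·f/(1−f), so D = Cmin,ss·Vd·(1−f)/f.
D = 4 × 156 × (1−f)/f ≈ 4 × 156 × 0.83789 ≈ 522.84 mg.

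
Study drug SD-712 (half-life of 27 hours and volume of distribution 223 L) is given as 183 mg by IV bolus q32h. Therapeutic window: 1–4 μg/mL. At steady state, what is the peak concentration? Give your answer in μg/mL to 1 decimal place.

Over one 32-h interval, 32/27 ≈ 1.1852 half-lives elapse, leaving f ≈ 0.4398 of each dose.
At steady state, accumulation factor R = 1/(1 − e^(−kτ)) ≈ 1.7851.
Single-dose peak C₀ = D/Vd = 183/223 ≈ 0.821 μg/mL.
Steady-state peak Cmax,ss = C₀·R ≈ 0.821 × 1.7851 ≈ 1.466 μg/mL.
Peak 1.5 μg/mL vs MTC 4 μg/mL: below toxic threshold.

1.5 μg/mL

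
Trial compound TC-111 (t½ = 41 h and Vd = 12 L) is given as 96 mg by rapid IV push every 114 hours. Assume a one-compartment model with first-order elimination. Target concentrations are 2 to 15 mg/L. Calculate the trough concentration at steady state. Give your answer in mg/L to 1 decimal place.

1.4 mg/L

τ/t½ = 114/41 ≈ 2.7805, so fraction remaining f = (1/2)^(114/41) ≈ 0.1455.
At steady state, accumulation factor R = 1/(1 − e^(−kτ)) ≈ 1.1703.
Each bolus raises the concentration by D/Vd = 96/12 ≈ 8.000 mg/L.
Steady-state peak Cmax,ss = C₀·R ≈ 8.000 × 1.1703 ≈ 9.362 mg/L.
One interval later, Cmin,ss = Cmax,ss·e^(−kτ) ≈ 9.362 × 0.1455 ≈ 1.362 mg/L.
Trough 1.4 mg/L vs MEC 2 mg/L: subtherapeutic.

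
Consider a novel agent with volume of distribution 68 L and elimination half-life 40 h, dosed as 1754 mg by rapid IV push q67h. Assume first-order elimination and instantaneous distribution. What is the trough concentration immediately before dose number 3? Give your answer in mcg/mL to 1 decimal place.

f = (1/2)^(τ/t½) = (1/2)^(67/40) ≈ 0.3132.
C₀ = D/Vd = 1754/68 ≈ 25.794 mcg/mL.
Before the 3rd dose, 2 doses have been given. Superposition: Cmin = C₀·(f + f²).
≈ 25.794 × (0.3132 + 0.0981) ≈ 25.794 × 0.4113 ≈ 10.609 mcg/mL.

10.6 mcg/mL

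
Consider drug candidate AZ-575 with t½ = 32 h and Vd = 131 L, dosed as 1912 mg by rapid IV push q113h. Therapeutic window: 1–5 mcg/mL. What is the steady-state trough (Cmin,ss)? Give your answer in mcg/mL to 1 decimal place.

1.4 mcg/mL

Over one 113-h interval, 113/32 ≈ 3.5312 half-lives elapse, leaving f ≈ 0.0865 of each dose.
Single-dose peak C₀ = D/Vd = 1912/131 ≈ 14.595 mcg/mL.
Steady-state trough Cmin,ss = C₀·f/(1−f) ≈ 14.595 × 0.0865/0.9135 ≈ 1.382 mcg/mL.
Trough 1.4 mcg/mL vs MEC 1 mcg/mL: adequate.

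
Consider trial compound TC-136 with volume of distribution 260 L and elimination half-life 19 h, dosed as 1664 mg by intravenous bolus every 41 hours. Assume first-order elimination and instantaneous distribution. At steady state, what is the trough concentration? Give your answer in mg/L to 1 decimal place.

Over one 41-h interval, 41/19 ≈ 2.1579 half-lives elapse, leaving f ≈ 0.2241 of each dose.
At steady state, accumulation factor R = 1/(1 − e^(−kτ)) ≈ 1.2888.
Each bolus raises the concentration by D/Vd = 1664/260 ≈ 6.400 mg/L.
Cmax,ss = C₀/(1 − f) ≈ 6.400/0.7759 ≈ 8.248 mg/L.
One interval later, Cmin,ss = Cmax,ss·e^(−kτ) ≈ 8.248 × 0.2241 ≈ 1.848 mg/L.

1.8 mg/L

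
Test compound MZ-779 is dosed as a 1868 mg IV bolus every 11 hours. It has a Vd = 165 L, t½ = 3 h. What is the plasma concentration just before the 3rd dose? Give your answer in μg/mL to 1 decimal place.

f = (1/2)^(τ/t½) = (1/2)^(11/3) ≈ 0.0787.
C₀ = D/Vd = 1868/165 ≈ 11.321 μg/mL.
Before the 3rd dose, 2 doses have been given. Superposition: Cmin = C₀·(f + f²).
≈ 11.321 × (0.0787 + 0.0062) ≈ 11.321 × 0.0849 ≈ 0.961 μg/mL.

1.0 μg/mL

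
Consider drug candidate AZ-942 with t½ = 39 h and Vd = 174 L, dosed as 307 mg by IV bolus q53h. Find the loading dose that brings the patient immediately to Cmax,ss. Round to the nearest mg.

503 mg

f = (1/2)^(53/39) ≈ 0.389859; accumulation ratio R = 1/(1−f) ≈ 1.63897.
Loading dose to hit Cmax,ss on first dose: D_load = D_maint·R ≈ 307 × 1.63897 ≈ 503.16 mg.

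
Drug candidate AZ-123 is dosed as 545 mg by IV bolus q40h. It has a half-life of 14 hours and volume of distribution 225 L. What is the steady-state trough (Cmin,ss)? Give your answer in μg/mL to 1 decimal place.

k = ln2/t½ = ln2/14 ≈ 0.049511 h⁻¹; fraction remaining f = e^(−kτ) = e^(−0.049511×40) ≈ 0.1380.
Accumulation ratio R = 1/(1 − f) ≈ 1/0.8620 ≈ 1.1601.
Single-dose peak C₀ = D/Vd = 545/225 ≈ 2.422 μg/mL.
Steady-state peak Cmax,ss = C₀·R ≈ 2.422 × 1.1601 ≈ 2.810 μg/mL.
Steady-state trough Cmin,ss = Cmax,ss·f ≈ 2.810 × 0.1380 ≈ 0.388 μg/mL.

0.4 μg/mL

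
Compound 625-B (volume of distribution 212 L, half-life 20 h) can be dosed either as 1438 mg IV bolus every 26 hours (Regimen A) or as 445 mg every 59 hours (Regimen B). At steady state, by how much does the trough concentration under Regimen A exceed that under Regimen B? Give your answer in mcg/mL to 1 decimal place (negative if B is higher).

Regimen A: f = (1/2)^(26/20) ≈ 0.4061; Cmin,ss = (1438/212)·f/(1−f) ≈ 4.638 mcg/mL.
Regimen B: f = (1/2)^(59/20) ≈ 0.1294; Cmin,ss = (445/212)·f/(1−f) ≈ 0.312 mcg/mL.
Difference ≈ 4.638 − 0.312 ≈ 4.326 mcg/mL.

4.3 mcg/mL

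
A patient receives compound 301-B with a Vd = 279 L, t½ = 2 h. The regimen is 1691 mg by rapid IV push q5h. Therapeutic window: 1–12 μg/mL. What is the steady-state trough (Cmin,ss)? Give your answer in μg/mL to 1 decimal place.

τ/t½ = 5/2 ≈ 2.5, so fraction remaining f = (1/2)^(5/2) ≈ 0.1768.
At steady state, accumulation factor R = 1/(1 − e^(−kτ)) ≈ 1.2148.
Each bolus raises the concentration by D/Vd = 1691/279 ≈ 6.061 μg/mL.
Cmax,ss = C₀/(1 − f) ≈ 6.061/0.8232 ≈ 7.363 μg/mL.
Steady-state trough Cmin,ss = Cmax,ss·f ≈ 7.363 × 0.1768 ≈ 1.302 μg/mL.
Trough 1.3 μg/mL vs MEC 1 μg/mL: adequate.

1.3 μg/mL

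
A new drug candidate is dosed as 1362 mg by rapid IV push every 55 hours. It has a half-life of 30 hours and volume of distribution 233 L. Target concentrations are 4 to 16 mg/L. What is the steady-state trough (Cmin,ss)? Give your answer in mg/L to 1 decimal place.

τ/t½ = 55/30 ≈ 1.8333, so fraction remaining f = (1/2)^(55/30) ≈ 0.2806.
Each bolus raises the concentration by D/Vd = 1362/233 ≈ 5.845 mg/L.
Steady-state trough Cmin,ss = C₀·f/(1−f) ≈ 5.845 × 0.2806/0.7194 ≈ 2.280 mg/L.
Trough 2.3 mg/L vs MEC 4 mg/L: subtherapeutic.

2.3 mg/L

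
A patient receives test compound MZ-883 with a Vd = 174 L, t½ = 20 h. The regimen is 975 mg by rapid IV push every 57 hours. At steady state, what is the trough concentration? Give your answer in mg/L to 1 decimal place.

0.9 mg/L

τ/t½ = 57/20 ≈ 2.85, so fraction remaining f = (1/2)^(57/20) ≈ 0.1387.
Each bolus raises the concentration by D/Vd = 975/174 ≈ 5.603 mg/L.
Steady-state trough Cmin,ss = C₀·f/(1−f) ≈ 5.603 × 0.1387/0.8613 ≈ 0.902 mg/L.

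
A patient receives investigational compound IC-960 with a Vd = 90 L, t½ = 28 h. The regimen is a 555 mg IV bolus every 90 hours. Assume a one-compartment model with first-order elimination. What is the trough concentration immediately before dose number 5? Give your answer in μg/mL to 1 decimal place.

0.7 μg/mL

f = (1/2)^(τ/t½) = (1/2)^(90/28) ≈ 0.1077.
C₀ = D/Vd = 555/90 ≈ 6.167 μg/mL.
Before the 5th dose, 4 doses have been given. Superposition: Cmin = C₀·(f + f² + … + f^4).
≈ 6.167 × (0.1077 + 0.0116 + 0.0012 + 0.0001) ≈ 6.167 × 0.1206 ≈ 0.744 μg/mL.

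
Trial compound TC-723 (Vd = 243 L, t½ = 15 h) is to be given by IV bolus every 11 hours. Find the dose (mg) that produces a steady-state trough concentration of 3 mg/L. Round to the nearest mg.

483 mg

τ/t½ = 11/15 ≈ 0.73333, so f = (1/2)^(11/15) ≈ 0.601513.
Cmin,ss = (D/Vd)·f/(1−f), so D = Cmin,ss·Vd·(1−f)/f.
D = 3 × 243 × (1−f)/f ≈ 3 × 243 × 0.66247 ≈ 482.94 mg.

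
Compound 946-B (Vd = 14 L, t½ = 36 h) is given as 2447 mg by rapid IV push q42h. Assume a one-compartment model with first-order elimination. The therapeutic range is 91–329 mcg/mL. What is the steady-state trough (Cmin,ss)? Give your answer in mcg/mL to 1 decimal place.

Over one 42-h interval, 42/36 ≈ 1.1667 half-lives elapse, leaving f ≈ 0.4454 of each dose.
Accumulation ratio R = 1/(1 − f) ≈ 1/0.5546 ≈ 1.8031.
Each bolus raises the concentration by D/Vd = 2447/14 ≈ 174.786 mcg/mL.
Steady-state peak Cmax,ss = C₀·R ≈ 174.786 × 1.8031 ≈ 315.157 mcg/mL.
One interval later, Cmin,ss = Cmax,ss·e^(−kτ) ≈ 315.157 × 0.4454 ≈ 140.371 mcg/mL.
Trough 140.4 mcg/mL vs MEC 91 mcg/mL: adequate.

140.4 mcg/mL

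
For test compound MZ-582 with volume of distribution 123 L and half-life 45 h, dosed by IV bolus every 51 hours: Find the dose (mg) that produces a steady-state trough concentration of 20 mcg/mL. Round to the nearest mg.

τ/t½ = 51/45 ≈ 1.1333, so f = (1/2)^(51/45) ≈ 0.455861.
Cmin,ss = (D/Vd)·f/(1−f), so D = Cmin,ss·Vd·(1−f)/f.
D = 20 × 123 × (1−f)/f ≈ 20 × 123 × 1.19365 ≈ 2936.38 mg.

2936 mg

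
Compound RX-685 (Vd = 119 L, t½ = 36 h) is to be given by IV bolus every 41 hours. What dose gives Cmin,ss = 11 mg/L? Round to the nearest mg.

τ/t½ = 41/36 ≈ 1.1389, so f = (1/2)^(41/36) ≈ 0.454109.
Cmin,ss = (D/Vd)·f/(1−f), so D = Cmin,ss·Vd·(1−f)/f.
D = 11 × 119 × (1−f)/f ≈ 11 × 119 × 1.20211 ≈ 1573.56 mg.

1574 mg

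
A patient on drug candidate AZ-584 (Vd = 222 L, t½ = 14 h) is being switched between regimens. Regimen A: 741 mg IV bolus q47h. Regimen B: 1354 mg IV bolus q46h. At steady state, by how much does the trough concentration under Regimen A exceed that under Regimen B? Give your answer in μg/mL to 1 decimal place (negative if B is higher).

Regimen A: f = (1/2)^(47/14) ≈ 0.0976; Cmin,ss = (741/222)·f/(1−f) ≈ 0.361 μg/mL.
Regimen B: f = (1/2)^(46/14) ≈ 0.1025; Cmin,ss = (1354/222)·f/(1−f) ≈ 0.697 μg/mL.
Difference ≈ 0.361 − 0.697 ≈ -0.336 μg/mL.

-0.3 μg/mL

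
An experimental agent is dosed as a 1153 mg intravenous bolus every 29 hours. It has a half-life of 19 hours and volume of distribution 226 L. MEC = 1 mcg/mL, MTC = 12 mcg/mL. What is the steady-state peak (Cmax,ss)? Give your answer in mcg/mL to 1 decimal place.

7.8 mcg/mL

k = ln2/t½ = ln2/19 ≈ 0.036481 h⁻¹; fraction remaining f = e^(−kτ) = e^(−0.036481×29) ≈ 0.3472.
Accumulation ratio R = 1/(1 − f) ≈ 1/0.6528 ≈ 1.5319.
Single-dose peak C₀ = D/Vd = 1153/226 ≈ 5.102 mcg/mL.
Steady-state peak Cmax,ss = C₀·R ≈ 5.102 × 1.5319 ≈ 7.816 mcg/mL.
Peak 7.8 mcg/mL vs MTC 12 mcg/mL: below toxic threshold.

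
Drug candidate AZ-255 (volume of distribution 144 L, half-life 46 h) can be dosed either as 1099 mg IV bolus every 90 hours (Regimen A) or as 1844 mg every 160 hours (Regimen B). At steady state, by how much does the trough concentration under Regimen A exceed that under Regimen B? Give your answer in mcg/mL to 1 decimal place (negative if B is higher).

1.4 mcg/mL

Regimen A: f = (1/2)^(90/46) ≈ 0.2576; Cmin,ss = (1099/144)·f/(1−f) ≈ 2.648 mcg/mL.
Regimen B: f = (1/2)^(160/46) ≈ 0.0897; Cmin,ss = (1844/144)·f/(1−f) ≈ 1.262 mcg/mL.
Difference ≈ 2.648 − 1.262 ≈ 1.386 mcg/mL.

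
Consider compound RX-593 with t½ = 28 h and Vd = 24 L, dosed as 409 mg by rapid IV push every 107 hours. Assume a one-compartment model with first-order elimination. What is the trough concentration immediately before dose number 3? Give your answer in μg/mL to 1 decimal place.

f = (1/2)^(τ/t½) = (1/2)^(107/28) ≈ 0.0707.
C₀ = D/Vd = 409/24 ≈ 17.042 μg/mL.
Before the 3rd dose, 2 doses have been given. Superposition: Cmin = C₀·(f + f²).
≈ 17.042 × (0.0707 + 0.0050) ≈ 17.042 × 0.0757 ≈ 1.290 μg/mL.

1.3 μg/mL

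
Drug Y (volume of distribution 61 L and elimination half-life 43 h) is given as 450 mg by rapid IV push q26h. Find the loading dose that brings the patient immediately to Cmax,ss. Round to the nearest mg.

f = (1/2)^(26/43) ≈ 0.657630; accumulation ratio R = 1/(1−f) ≈ 2.92082.
Loading dose to hit Cmax,ss on first dose: D_load = D_maint·R ≈ 450 × 2.92082 ≈ 1314.37 mg.

1314 mg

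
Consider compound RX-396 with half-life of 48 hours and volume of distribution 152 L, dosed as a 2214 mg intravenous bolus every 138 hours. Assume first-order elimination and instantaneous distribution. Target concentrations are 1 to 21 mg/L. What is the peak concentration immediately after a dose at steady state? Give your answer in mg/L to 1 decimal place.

16.9 mg/L

k = ln2/t½ = ln2/48 ≈ 0.014441 h⁻¹; fraction remaining f = e^(−kτ) = e^(−0.014441×138) ≈ 0.1363.
At steady state, accumulation factor R = 1/(1 − e^(−kτ)) ≈ 1.1578.
Single-dose peak C₀ = D/Vd = 2214/152 ≈ 14.566 mg/L.
Steady-state peak Cmax,ss = C₀·R ≈ 14.566 × 1.1578 ≈ 16.865 mg/L.
Peak 16.9 mg/L vs MTC 21 mg/L: below toxic threshold.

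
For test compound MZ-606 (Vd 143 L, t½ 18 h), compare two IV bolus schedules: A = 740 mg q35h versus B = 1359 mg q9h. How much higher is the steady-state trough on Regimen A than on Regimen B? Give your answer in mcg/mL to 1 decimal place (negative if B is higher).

Regimen A: f = (1/2)^(35/18) ≈ 0.2598; Cmin,ss = (740/143)·f/(1−f) ≈ 1.816 mcg/mL.
Regimen B: f = (1/2)^(9/18) ≈ 0.7071; Cmin,ss = (1359/143)·f/(1−f) ≈ 22.943 mcg/mL.
Difference ≈ 1.816 − 22.943 ≈ -21.127 mcg/mL.

-21.1 mcg/mL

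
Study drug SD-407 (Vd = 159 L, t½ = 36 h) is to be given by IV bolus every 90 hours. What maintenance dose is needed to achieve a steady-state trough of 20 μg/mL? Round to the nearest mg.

τ/t½ = 90/36 ≈ 2.5, so f = (1/2)^(90/36) ≈ 0.176777.
Cmin,ss = (D/Vd)·f/(1−f), so D = Cmin,ss·Vd·(1−f)/f.
D = 20 × 159 × (1−f)/f ≈ 20 × 159 × 4.65684 ≈ 14808.75 mg.

14809 mg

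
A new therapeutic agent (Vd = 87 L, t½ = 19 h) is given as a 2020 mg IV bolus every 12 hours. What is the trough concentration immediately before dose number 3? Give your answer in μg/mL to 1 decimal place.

f = (1/2)^(τ/t½) = (1/2)^(12/19) ≈ 0.6455.
C₀ = D/Vd = 2020/87 ≈ 23.218 μg/mL.
Before the 3rd dose, 2 doses have been given. Superposition: Cmin = C₀·(f + f²).
≈ 23.218 × (0.6455 + 0.4167) ≈ 23.218 × 1.0622 ≈ 24.662 μg/mL.

24.7 μg/mL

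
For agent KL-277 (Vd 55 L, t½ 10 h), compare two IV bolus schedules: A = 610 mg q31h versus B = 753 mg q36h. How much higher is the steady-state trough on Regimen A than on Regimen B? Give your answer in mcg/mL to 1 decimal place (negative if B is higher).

Regimen A: f = (1/2)^(31/10) ≈ 0.1166; Cmin,ss = (610/55)·f/(1−f) ≈ 1.464 mcg/mL.
Regimen B: f = (1/2)^(36/10) ≈ 0.0825; Cmin,ss = (753/55)·f/(1−f) ≈ 1.231 mcg/mL.
Difference ≈ 1.464 − 1.231 ≈ 0.233 mcg/mL.

0.2 mcg/mL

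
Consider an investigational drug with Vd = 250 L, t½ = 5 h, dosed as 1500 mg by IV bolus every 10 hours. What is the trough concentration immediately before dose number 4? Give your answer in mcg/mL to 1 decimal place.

f = (1/2)^(τ/t½) = (1/2)^(10/5) ≈ 0.2500.
C₀ = D/Vd = 1500/250 ≈ 6.000 mcg/mL.
Before the 4th dose, 3 doses have been given. Superposition: Cmin = C₀·(f + f² + … + f^3).
≈ 6.000 × (0.2500 + 0.0625 + 0.0156) ≈ 6.000 × 0.3281 ≈ 1.969 mcg/mL.

2.0 mcg/mL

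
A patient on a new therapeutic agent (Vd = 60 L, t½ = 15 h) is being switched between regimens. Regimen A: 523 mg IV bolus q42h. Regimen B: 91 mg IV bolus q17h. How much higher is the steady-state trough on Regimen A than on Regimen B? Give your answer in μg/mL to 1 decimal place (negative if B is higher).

0.2 μg/mL

Regimen A: f = (1/2)^(42/15) ≈ 0.1436; Cmin,ss = (523/60)·f/(1−f) ≈ 1.462 μg/mL.
Regimen B: f = (1/2)^(17/15) ≈ 0.4559; Cmin,ss = (91/60)·f/(1−f) ≈ 1.271 μg/mL.
Difference ≈ 1.462 − 1.271 ≈ 0.191 μg/mL.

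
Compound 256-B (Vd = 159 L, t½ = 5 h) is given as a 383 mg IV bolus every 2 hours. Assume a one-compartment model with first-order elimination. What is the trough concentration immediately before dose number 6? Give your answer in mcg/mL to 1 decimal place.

f = (1/2)^(τ/t½) = (1/2)^(2/5) ≈ 0.7579.
C₀ = D/Vd = 383/159 ≈ 2.409 mcg/mL.
Before the 6th dose, 5 doses have been given. Superposition: Cmin = C₀·(f + f² + … + f^5).
≈ 2.409 × (0.7579 + 0.5744 + 0.4353 + 0.3299 + 0.2501) ≈ 2.409 × 2.3476 ≈ 5.655 mcg/mL.

5.7 mcg/mL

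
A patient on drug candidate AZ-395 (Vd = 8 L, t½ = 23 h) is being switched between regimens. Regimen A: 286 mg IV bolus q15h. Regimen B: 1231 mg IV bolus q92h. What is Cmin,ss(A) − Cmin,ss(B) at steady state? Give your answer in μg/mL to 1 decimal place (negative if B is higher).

52.3 μg/mL

Regimen A: f = (1/2)^(15/23) ≈ 0.6363; Cmin,ss = (286/8)·f/(1−f) ≈ 62.545 μg/mL.
Regimen B: f = (1/2)^(92/23) ≈ 0.0625; Cmin,ss = (1231/8)·f/(1−f) ≈ 10.258 μg/mL.
Difference ≈ 62.545 − 10.258 ≈ 52.287 μg/mL.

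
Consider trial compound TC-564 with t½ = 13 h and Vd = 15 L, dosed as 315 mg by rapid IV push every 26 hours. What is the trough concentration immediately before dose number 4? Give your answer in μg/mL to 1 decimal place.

f = (1/2)^(τ/t½) = (1/2)^(26/13) ≈ 0.2500.
C₀ = D/Vd = 315/15 ≈ 21.000 μg/mL.
Before the 4th dose, 3 doses have been given. Superposition: Cmin = C₀·(f + f² + … + f^3).
≈ 21.000 × (0.2500 + 0.0625 + 0.0156) ≈ 21.000 × 0.3281 ≈ 6.890 μg/mL.

6.9 μg/mL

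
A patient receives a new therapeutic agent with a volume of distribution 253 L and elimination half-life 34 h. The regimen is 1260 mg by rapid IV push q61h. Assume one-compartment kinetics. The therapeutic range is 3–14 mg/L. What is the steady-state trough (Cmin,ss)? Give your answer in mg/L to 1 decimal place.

Over one 61-h interval, 61/34 ≈ 1.7941 half-lives elapse, leaving f ≈ 0.2883 of each dose.
Accumulation ratio R = 1/(1 − f) ≈ 1/0.7117 ≈ 1.4051.
Single-dose peak C₀ = D/Vd = 1260/253 ≈ 4.980 mg/L.
Steady-state peak Cmax,ss = C₀·R ≈ 4.980 × 1.4051 ≈ 6.997 mg/L.
One interval later, Cmin,ss = Cmax,ss·e^(−kτ) ≈ 6.997 × 0.2883 ≈ 2.017 mg/L.
Trough 2.0 mg/L vs MEC 3 mg/L: subtherapeutic.

2.0 mg/L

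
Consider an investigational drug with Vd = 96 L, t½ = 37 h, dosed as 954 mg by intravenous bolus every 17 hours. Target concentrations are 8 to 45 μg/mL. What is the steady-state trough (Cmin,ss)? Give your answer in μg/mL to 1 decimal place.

k = ln2/t½ = ln2/37 ≈ 0.018734 h⁻¹; fraction remaining f = e^(−kτ) = e^(−0.018734×17) ≈ 0.7273.
At steady state, accumulation factor R = 1/(1 − e^(−kτ)) ≈ 3.6670.
Each bolus raises the concentration by D/Vd = 954/96 ≈ 9.938 μg/mL.
Steady-state peak Cmax,ss = C₀·R ≈ 9.938 × 3.6670 ≈ 36.443 μg/mL.
One interval later, Cmin,ss = Cmax,ss·e^(−kτ) ≈ 36.443 × 0.7273 ≈ 26.505 μg/mL.
Trough 26.5 μg/mL vs MEC 8 μg/mL: adequate.

26.5 μg/mL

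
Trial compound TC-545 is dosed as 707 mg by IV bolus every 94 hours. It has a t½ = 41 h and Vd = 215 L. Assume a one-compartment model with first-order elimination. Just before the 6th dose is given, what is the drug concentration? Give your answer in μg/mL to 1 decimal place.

0.8 μg/mL

f = (1/2)^(τ/t½) = (1/2)^(94/41) ≈ 0.2041.
C₀ = D/Vd = 707/215 ≈ 3.288 μg/mL.
Before the 6th dose, 5 doses have been given. Superposition: Cmin = C₀·(f + f² + … + f^5).
≈ 3.288 × (0.2041 + 0.0417 + 0.0085 + 0.0017 + 0.0004) ≈ 3.288 × 0.2564 ≈ 0.843 μg/mL.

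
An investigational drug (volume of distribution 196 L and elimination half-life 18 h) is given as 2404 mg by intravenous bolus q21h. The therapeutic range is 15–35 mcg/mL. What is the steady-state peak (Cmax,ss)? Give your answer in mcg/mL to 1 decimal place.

22.1 mcg/mL

τ/t½ = 21/18 ≈ 1.1667, so fraction remaining f = (1/2)^(21/18) ≈ 0.4454.
Accumulation ratio R = 1/(1 − f) ≈ 1/0.5546 ≈ 1.8031.
Each bolus raises the concentration by D/Vd = 2404/196 ≈ 12.265 mcg/mL.
Steady-state peak Cmax,ss = C₀·R ≈ 12.265 × 1.8031 ≈ 22.115 mcg/mL.
Peak 22.1 mcg/mL vs MTC 35 mcg/mL: below toxic threshold.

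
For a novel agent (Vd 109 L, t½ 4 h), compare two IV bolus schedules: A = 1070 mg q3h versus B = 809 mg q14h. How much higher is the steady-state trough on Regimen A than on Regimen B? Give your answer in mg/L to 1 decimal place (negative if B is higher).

13.7 mg/L

Regimen A: f = (1/2)^(3/4) ≈ 0.5946; Cmin,ss = (1070/109)·f/(1−f) ≈ 14.398 mg/L.
Regimen B: f = (1/2)^(14/4) ≈ 0.0884; Cmin,ss = (809/109)·f/(1−f) ≈ 0.720 mg/L.
Difference ≈ 14.398 − 0.720 ≈ 13.678 mg/L.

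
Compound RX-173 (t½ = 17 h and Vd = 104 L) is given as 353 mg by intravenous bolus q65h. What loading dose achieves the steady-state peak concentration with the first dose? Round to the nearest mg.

f = (1/2)^(65/17) ≈ 0.070632; accumulation ratio R = 1/(1−f) ≈ 1.07600.
Loading dose to hit Cmax,ss on first dose: D_load = D_maint·R ≈ 353 × 1.07600 ≈ 379.83 mg.

380 mg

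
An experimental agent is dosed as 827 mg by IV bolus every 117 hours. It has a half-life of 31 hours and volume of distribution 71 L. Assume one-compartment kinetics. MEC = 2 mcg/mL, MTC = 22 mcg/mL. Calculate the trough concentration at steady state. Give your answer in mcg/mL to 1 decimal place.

τ/t½ = 117/31 ≈ 3.7742, so fraction remaining f = (1/2)^(117/31) ≈ 0.0731.
At steady state, accumulation factor R = 1/(1 − e^(−kτ)) ≈ 1.0789.
Single-dose peak C₀ = D/Vd = 827/71 ≈ 11.648 mcg/mL.
Cmax,ss = C₀/(1 − f) ≈ 11.648/0.9269 ≈ 12.567 mcg/mL.
One interval later, Cmin,ss = Cmax,ss·e^(−kτ) ≈ 12.567 × 0.0731 ≈ 0.919 mcg/mL.
Trough 0.9 mcg/mL vs MEC 2 mcg/mL: subtherapeutic.

0.9 mcg/mL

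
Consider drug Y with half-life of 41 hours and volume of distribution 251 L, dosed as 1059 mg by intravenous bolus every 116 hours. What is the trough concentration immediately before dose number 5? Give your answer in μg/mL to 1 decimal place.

f = (1/2)^(τ/t½) = (1/2)^(116/41) ≈ 0.1407.
C₀ = D/Vd = 1059/251 ≈ 4.219 μg/mL.
Before the 5th dose, 4 doses have been given. Superposition: Cmin = C₀·(f + f² + … + f^4).
≈ 4.219 × (0.1407 + 0.0198 + 0.0028 + 0.0004) ≈ 4.219 × 0.1637 ≈ 0.691 μg/mL.

0.7 μg/mL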